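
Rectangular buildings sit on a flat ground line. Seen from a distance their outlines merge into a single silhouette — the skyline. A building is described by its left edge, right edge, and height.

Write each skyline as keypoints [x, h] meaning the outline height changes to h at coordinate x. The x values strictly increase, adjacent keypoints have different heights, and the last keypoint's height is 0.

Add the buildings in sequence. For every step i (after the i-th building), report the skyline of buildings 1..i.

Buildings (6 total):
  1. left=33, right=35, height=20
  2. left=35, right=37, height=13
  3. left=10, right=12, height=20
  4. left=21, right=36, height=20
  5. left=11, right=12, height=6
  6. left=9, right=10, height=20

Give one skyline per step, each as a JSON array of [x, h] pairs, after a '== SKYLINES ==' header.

== SKYLINES ==
[[33,20],[35,0]]
[[33,20],[35,13],[37,0]]
[[10,20],[12,0],[33,20],[35,13],[37,0]]
[[10,20],[12,0],[21,20],[36,13],[37,0]]
[[10,20],[12,0],[21,20],[36,13],[37,0]]
[[9,20],[12,0],[21,20],[36,13],[37,0]]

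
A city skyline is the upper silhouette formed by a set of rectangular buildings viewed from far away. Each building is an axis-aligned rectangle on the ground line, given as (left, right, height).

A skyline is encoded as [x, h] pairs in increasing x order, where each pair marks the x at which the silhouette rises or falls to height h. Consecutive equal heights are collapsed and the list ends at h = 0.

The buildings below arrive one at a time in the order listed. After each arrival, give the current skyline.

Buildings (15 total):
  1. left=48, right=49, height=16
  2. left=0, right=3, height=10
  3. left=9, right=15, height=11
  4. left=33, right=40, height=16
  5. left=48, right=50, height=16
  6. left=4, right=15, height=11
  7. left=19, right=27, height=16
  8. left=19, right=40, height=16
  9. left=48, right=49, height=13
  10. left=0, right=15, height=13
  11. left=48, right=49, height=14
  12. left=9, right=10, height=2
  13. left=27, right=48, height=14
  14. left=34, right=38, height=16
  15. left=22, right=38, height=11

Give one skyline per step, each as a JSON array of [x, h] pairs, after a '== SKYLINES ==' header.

== SKYLINES ==
[[48,16],[49,0]]
[[0,10],[3,0],[48,16],[49,0]]
[[0,10],[3,0],[9,11],[15,0],[48,16],[49,0]]
[[0,10],[3,0],[9,11],[15,0],[33,16],[40,0],[48,16],[49,0]]
[[0,10],[3,0],[9,11],[15,0],[33,16],[40,0],[48,16],[50,0]]
[[0,10],[3,0],[4,11],[15,0],[33,16],[40,0],[48,16],[50,0]]
[[0,10],[3,0],[4,11],[15,0],[19,16],[27,0],[33,16],[40,0],[48,16],[50,0]]
[[0,10],[3,0],[4,11],[15,0],[19,16],[40,0],[48,16],[50,0]]
[[0,10],[3,0],[4,11],[15,0],[19,16],[40,0],[48,16],[50,0]]
[[0,13],[15,0],[19,16],[40,0],[48,16],[50,0]]
[[0,13],[15,0],[19,16],[40,0],[48,16],[50,0]]
[[0,13],[15,0],[19,16],[40,0],[48,16],[50,0]]
[[0,13],[15,0],[19,16],[40,14],[48,16],[50,0]]
[[0,13],[15,0],[19,16],[40,14],[48,16],[50,0]]
[[0,13],[15,0],[19,16],[40,14],[48,16],[50,0]]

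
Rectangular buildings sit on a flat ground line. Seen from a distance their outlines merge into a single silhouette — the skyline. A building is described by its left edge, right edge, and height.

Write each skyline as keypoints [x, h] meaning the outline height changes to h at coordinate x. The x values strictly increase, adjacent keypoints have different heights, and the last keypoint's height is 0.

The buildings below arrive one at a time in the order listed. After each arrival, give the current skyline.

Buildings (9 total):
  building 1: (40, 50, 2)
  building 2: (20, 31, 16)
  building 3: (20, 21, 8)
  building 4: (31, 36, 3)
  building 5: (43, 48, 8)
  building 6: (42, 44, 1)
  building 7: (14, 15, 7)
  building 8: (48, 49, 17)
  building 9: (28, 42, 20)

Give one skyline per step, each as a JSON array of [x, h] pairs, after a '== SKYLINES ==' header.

== SKYLINES ==
[[40,2],[50,0]]
[[20,16],[31,0],[40,2],[50,0]]
[[20,16],[31,0],[40,2],[50,0]]
[[20,16],[31,3],[36,0],[40,2],[50,0]]
[[20,16],[31,3],[36,0],[40,2],[43,8],[48,2],[50,0]]
[[20,16],[31,3],[36,0],[40,2],[43,8],[48,2],[50,0]]
[[14,7],[15,0],[20,16],[31,3],[36,0],[40,2],[43,8],[48,2],[50,0]]
[[14,7],[15,0],[20,16],[31,3],[36,0],[40,2],[43,8],[48,17],[49,2],[50,0]]
[[14,7],[15,0],[20,16],[28,20],[42,2],[43,8],[48,17],[49,2],[50,0]]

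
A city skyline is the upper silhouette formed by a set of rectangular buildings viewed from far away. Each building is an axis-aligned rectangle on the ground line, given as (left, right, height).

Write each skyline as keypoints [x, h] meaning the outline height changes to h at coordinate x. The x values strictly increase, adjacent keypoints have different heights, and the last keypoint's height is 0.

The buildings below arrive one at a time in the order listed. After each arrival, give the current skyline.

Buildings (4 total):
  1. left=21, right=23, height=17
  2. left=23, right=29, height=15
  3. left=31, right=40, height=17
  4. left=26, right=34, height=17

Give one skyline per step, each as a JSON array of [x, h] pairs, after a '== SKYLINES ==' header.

== SKYLINES ==
[[21,17],[23,0]]
[[21,17],[23,15],[29,0]]
[[21,17],[23,15],[29,0],[31,17],[40,0]]
[[21,17],[23,15],[26,17],[40,0]]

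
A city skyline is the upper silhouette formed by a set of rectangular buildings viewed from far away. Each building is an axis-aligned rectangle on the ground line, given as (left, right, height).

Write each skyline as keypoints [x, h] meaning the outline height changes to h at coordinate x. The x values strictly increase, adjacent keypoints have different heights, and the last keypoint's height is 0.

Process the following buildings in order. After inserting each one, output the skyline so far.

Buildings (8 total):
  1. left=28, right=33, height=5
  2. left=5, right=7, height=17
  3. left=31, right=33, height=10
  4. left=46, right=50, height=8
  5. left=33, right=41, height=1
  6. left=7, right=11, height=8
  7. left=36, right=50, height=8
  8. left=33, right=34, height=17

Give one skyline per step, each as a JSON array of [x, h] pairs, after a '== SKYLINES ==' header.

== SKYLINES ==
[[28,5],[33,0]]
[[5,17],[7,0],[28,5],[33,0]]
[[5,17],[7,0],[28,5],[31,10],[33,0]]
[[5,17],[7,0],[28,5],[31,10],[33,0],[46,8],[50,0]]
[[5,17],[7,0],[28,5],[31,10],[33,1],[41,0],[46,8],[50,0]]
[[5,17],[7,8],[11,0],[28,5],[31,10],[33,1],[41,0],[46,8],[50,0]]
[[5,17],[7,8],[11,0],[28,5],[31,10],[33,1],[36,8],[50,0]]
[[5,17],[7,8],[11,0],[28,5],[31,10],[33,17],[34,1],[36,8],[50,0]]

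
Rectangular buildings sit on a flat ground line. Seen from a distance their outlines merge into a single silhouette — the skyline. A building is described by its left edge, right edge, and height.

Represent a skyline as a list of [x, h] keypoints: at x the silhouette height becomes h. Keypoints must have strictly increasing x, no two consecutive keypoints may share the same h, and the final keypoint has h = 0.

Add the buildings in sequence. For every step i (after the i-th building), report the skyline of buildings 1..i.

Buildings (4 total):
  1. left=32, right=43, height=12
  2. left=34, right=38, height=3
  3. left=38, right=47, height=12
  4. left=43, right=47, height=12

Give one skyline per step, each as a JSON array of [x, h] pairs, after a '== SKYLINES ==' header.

== SKYLINES ==
[[32,12],[43,0]]
[[32,12],[43,0]]
[[32,12],[47,0]]
[[32,12],[47,0]]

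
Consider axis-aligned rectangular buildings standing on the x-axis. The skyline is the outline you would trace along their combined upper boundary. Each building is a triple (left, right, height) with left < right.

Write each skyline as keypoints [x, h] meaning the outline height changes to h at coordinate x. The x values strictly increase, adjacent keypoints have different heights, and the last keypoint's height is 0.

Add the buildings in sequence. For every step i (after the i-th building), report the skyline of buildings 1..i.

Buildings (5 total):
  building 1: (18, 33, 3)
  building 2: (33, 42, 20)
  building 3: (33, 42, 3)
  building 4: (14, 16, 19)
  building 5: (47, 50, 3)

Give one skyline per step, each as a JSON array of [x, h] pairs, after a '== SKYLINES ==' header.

== SKYLINES ==
[[18,3],[33,0]]
[[18,3],[33,20],[42,0]]
[[18,3],[33,20],[42,0]]
[[14,19],[16,0],[18,3],[33,20],[42,0]]
[[14,19],[16,0],[18,3],[33,20],[42,0],[47,3],[50,0]]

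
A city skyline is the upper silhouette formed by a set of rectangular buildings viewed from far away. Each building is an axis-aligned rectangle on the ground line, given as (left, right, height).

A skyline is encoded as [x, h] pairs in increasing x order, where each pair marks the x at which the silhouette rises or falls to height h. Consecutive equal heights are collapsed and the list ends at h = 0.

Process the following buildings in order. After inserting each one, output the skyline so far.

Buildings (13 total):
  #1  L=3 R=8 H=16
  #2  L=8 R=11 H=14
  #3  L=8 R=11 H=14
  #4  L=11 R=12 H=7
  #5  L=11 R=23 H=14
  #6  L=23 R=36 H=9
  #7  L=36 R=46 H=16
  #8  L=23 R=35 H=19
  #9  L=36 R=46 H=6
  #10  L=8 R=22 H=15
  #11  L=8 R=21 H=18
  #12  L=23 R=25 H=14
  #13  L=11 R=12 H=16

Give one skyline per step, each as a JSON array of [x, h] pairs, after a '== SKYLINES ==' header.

== SKYLINES ==
[[3,16],[8,0]]
[[3,16],[8,14],[11,0]]
[[3,16],[8,14],[11,0]]
[[3,16],[8,14],[11,7],[12,0]]
[[3,16],[8,14],[23,0]]
[[3,16],[8,14],[23,9],[36,0]]
[[3,16],[8,14],[23,9],[36,16],[46,0]]
[[3,16],[8,14],[23,19],[35,9],[36,16],[46,0]]
[[3,16],[8,14],[23,19],[35,9],[36,16],[46,0]]
[[3,16],[8,15],[22,14],[23,19],[35,9],[36,16],[46,0]]
[[3,16],[8,18],[21,15],[22,14],[23,19],[35,9],[36,16],[46,0]]
[[3,16],[8,18],[21,15],[22,14],[23,19],[35,9],[36,16],[46,0]]
[[3,16],[8,18],[21,15],[22,14],[23,19],[35,9],[36,16],[46,0]]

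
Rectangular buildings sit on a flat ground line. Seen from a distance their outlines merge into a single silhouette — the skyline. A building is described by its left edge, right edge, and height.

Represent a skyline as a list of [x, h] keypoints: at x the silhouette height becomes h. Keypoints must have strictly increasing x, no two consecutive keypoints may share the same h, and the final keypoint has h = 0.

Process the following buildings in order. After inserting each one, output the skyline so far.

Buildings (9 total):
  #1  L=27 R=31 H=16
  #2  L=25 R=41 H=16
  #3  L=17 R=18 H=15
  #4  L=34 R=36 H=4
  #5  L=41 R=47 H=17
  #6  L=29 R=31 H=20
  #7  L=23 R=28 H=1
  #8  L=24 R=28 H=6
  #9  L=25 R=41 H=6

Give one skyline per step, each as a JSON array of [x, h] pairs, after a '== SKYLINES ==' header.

== SKYLINES ==
[[27,16],[31,0]]
[[25,16],[41,0]]
[[17,15],[18,0],[25,16],[41,0]]
[[17,15],[18,0],[25,16],[41,0]]
[[17,15],[18,0],[25,16],[41,17],[47,0]]
[[17,15],[18,0],[25,16],[29,20],[31,16],[41,17],[47,0]]
[[17,15],[18,0],[23,1],[25,16],[29,20],[31,16],[41,17],[47,0]]
[[17,15],[18,0],[23,1],[24,6],[25,16],[29,20],[31,16],[41,17],[47,0]]
[[17,15],[18,0],[23,1],[24,6],[25,16],[29,20],[31,16],[41,17],[47,0]]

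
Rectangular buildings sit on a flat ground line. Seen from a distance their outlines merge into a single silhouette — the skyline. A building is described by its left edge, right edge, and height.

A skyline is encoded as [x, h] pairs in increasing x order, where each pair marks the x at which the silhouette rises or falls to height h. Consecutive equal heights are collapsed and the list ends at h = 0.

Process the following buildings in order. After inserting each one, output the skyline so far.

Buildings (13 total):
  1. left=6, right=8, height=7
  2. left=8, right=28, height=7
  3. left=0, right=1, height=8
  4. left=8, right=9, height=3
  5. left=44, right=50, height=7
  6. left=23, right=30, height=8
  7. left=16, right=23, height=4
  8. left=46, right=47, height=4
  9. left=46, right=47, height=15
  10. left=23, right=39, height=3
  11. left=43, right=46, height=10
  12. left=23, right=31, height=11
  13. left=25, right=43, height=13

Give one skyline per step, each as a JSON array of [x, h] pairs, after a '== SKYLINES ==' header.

== SKYLINES ==
[[6,7],[8,0]]
[[6,7],[28,0]]
[[0,8],[1,0],[6,7],[28,0]]
[[0,8],[1,0],[6,7],[28,0]]
[[0,8],[1,0],[6,7],[28,0],[44,7],[50,0]]
[[0,8],[1,0],[6,7],[23,8],[30,0],[44,7],[50,0]]
[[0,8],[1,0],[6,7],[23,8],[30,0],[44,7],[50,0]]
[[0,8],[1,0],[6,7],[23,8],[30,0],[44,7],[50,0]]
[[0,8],[1,0],[6,7],[23,8],[30,0],[44,7],[46,15],[47,7],[50,0]]
[[0,8],[1,0],[6,7],[23,8],[30,3],[39,0],[44,7],[46,15],[47,7],[50,0]]
[[0,8],[1,0],[6,7],[23,8],[30,3],[39,0],[43,10],[46,15],[47,7],[50,0]]
[[0,8],[1,0],[6,7],[23,11],[31,3],[39,0],[43,10],[46,15],[47,7],[50,0]]
[[0,8],[1,0],[6,7],[23,11],[25,13],[43,10],[46,15],[47,7],[50,0]]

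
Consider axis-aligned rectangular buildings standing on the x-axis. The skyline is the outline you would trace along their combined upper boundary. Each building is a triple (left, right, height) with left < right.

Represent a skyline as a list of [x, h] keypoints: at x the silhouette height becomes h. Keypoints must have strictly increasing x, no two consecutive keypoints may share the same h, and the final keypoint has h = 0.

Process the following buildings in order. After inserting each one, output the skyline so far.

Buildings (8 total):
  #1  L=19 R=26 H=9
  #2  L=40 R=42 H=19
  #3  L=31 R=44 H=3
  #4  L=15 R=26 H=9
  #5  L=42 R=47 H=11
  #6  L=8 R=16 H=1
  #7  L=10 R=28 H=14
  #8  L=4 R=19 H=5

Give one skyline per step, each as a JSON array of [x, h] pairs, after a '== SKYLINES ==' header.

== SKYLINES ==
[[19,9],[26,0]]
[[19,9],[26,0],[40,19],[42,0]]
[[19,9],[26,0],[31,3],[40,19],[42,3],[44,0]]
[[15,9],[26,0],[31,3],[40,19],[42,3],[44,0]]
[[15,9],[26,0],[31,3],[40,19],[42,11],[47,0]]
[[8,1],[15,9],[26,0],[31,3],[40,19],[42,11],[47,0]]
[[8,1],[10,14],[28,0],[31,3],[40,19],[42,11],[47,0]]
[[4,5],[10,14],[28,0],[31,3],[40,19],[42,11],[47,0]]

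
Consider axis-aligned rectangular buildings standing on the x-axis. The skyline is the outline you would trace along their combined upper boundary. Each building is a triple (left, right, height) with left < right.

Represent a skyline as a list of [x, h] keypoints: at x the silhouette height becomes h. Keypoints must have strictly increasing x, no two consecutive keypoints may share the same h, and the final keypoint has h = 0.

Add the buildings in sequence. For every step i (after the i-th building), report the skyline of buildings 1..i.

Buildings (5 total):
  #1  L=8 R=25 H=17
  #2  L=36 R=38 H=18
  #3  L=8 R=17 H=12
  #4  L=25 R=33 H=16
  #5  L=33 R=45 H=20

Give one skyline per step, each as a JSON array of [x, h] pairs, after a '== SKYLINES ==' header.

== SKYLINES ==
[[8,17],[25,0]]
[[8,17],[25,0],[36,18],[38,0]]
[[8,17],[25,0],[36,18],[38,0]]
[[8,17],[25,16],[33,0],[36,18],[38,0]]
[[8,17],[25,16],[33,20],[45,0]]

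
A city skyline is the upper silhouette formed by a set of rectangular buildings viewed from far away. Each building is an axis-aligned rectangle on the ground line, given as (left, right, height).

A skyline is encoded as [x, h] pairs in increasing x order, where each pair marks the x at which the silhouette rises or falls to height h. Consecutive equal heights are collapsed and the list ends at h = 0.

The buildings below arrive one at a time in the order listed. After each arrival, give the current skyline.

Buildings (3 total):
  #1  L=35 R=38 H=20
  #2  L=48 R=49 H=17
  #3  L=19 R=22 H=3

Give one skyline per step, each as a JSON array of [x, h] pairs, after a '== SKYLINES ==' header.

== SKYLINES ==
[[35,20],[38,0]]
[[35,20],[38,0],[48,17],[49,0]]
[[19,3],[22,0],[35,20],[38,0],[48,17],[49,0]]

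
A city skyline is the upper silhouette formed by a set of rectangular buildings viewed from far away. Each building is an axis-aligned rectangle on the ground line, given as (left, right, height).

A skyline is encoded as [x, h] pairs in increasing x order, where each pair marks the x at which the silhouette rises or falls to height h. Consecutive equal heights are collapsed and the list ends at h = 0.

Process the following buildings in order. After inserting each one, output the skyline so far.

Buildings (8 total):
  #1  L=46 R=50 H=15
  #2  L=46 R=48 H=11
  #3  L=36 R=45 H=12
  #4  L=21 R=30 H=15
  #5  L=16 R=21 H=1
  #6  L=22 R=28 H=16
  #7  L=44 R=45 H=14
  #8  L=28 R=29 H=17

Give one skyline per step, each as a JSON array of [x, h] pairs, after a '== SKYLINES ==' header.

== SKYLINES ==
[[46,15],[50,0]]
[[46,15],[50,0]]
[[36,12],[45,0],[46,15],[50,0]]
[[21,15],[30,0],[36,12],[45,0],[46,15],[50,0]]
[[16,1],[21,15],[30,0],[36,12],[45,0],[46,15],[50,0]]
[[16,1],[21,15],[22,16],[28,15],[30,0],[36,12],[45,0],[46,15],[50,0]]
[[16,1],[21,15],[22,16],[28,15],[30,0],[36,12],[44,14],[45,0],[46,15],[50,0]]
[[16,1],[21,15],[22,16],[28,17],[29,15],[30,0],[36,12],[44,14],[45,0],[46,15],[50,0]]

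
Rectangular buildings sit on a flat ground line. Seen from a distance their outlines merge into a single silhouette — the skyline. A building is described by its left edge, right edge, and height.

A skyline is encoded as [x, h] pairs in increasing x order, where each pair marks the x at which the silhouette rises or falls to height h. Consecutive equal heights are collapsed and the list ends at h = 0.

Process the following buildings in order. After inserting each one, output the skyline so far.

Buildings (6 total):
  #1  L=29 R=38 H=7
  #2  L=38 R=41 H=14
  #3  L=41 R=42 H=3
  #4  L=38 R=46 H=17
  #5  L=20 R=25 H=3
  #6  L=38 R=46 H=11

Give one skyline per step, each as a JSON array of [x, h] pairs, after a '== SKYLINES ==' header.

== SKYLINES ==
[[29,7],[38,0]]
[[29,7],[38,14],[41,0]]
[[29,7],[38,14],[41,3],[42,0]]
[[29,7],[38,17],[46,0]]
[[20,3],[25,0],[29,7],[38,17],[46,0]]
[[20,3],[25,0],[29,7],[38,17],[46,0]]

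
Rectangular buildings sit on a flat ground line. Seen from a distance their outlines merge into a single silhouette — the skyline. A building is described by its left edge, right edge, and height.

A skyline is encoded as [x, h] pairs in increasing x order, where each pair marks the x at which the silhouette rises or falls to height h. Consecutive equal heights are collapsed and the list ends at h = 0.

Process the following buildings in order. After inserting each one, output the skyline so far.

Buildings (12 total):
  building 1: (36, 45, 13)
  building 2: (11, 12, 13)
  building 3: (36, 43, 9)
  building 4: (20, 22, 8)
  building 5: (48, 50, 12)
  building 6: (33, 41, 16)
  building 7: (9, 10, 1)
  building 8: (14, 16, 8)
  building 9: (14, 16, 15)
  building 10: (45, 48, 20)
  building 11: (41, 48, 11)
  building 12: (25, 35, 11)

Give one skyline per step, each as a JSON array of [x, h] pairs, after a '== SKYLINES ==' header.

== SKYLINES ==
[[36,13],[45,0]]
[[11,13],[12,0],[36,13],[45,0]]
[[11,13],[12,0],[36,13],[45,0]]
[[11,13],[12,0],[20,8],[22,0],[36,13],[45,0]]
[[11,13],[12,0],[20,8],[22,0],[36,13],[45,0],[48,12],[50,0]]
[[11,13],[12,0],[20,8],[22,0],[33,16],[41,13],[45,0],[48,12],[50,0]]
[[9,1],[10,0],[11,13],[12,0],[20,8],[22,0],[33,16],[41,13],[45,0],[48,12],[50,0]]
[[9,1],[10,0],[11,13],[12,0],[14,8],[16,0],[20,8],[22,0],[33,16],[41,13],[45,0],[48,12],[50,0]]
[[9,1],[10,0],[11,13],[12,0],[14,15],[16,0],[20,8],[22,0],[33,16],[41,13],[45,0],[48,12],[50,0]]
[[9,1],[10,0],[11,13],[12,0],[14,15],[16,0],[20,8],[22,0],[33,16],[41,13],[45,20],[48,12],[50,0]]
[[9,1],[10,0],[11,13],[12,0],[14,15],[16,0],[20,8],[22,0],[33,16],[41,13],[45,20],[48,12],[50,0]]
[[9,1],[10,0],[11,13],[12,0],[14,15],[16,0],[20,8],[22,0],[25,11],[33,16],[41,13],[45,20],[48,12],[50,0]]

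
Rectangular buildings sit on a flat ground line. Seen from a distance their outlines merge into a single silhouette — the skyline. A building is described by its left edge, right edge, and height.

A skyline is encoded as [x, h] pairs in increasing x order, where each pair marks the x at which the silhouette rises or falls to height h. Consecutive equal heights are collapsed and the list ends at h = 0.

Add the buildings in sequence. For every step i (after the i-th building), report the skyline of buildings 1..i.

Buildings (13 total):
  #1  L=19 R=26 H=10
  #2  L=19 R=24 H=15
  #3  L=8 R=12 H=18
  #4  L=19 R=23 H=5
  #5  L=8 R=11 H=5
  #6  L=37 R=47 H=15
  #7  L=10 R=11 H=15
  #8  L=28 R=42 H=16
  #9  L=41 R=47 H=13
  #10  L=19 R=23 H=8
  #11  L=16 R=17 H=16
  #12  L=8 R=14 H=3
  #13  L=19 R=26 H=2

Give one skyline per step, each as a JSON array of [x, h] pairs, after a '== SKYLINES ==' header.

== SKYLINES ==
[[19,10],[26,0]]
[[19,15],[24,10],[26,0]]
[[8,18],[12,0],[19,15],[24,10],[26,0]]
[[8,18],[12,0],[19,15],[24,10],[26,0]]
[[8,18],[12,0],[19,15],[24,10],[26,0]]
[[8,18],[12,0],[19,15],[24,10],[26,0],[37,15],[47,0]]
[[8,18],[12,0],[19,15],[24,10],[26,0],[37,15],[47,0]]
[[8,18],[12,0],[19,15],[24,10],[26,0],[28,16],[42,15],[47,0]]
[[8,18],[12,0],[19,15],[24,10],[26,0],[28,16],[42,15],[47,0]]
[[8,18],[12,0],[19,15],[24,10],[26,0],[28,16],[42,15],[47,0]]
[[8,18],[12,0],[16,16],[17,0],[19,15],[24,10],[26,0],[28,16],[42,15],[47,0]]
[[8,18],[12,3],[14,0],[16,16],[17,0],[19,15],[24,10],[26,0],[28,16],[42,15],[47,0]]
[[8,18],[12,3],[14,0],[16,16],[17,0],[19,15],[24,10],[26,0],[28,16],[42,15],[47,0]]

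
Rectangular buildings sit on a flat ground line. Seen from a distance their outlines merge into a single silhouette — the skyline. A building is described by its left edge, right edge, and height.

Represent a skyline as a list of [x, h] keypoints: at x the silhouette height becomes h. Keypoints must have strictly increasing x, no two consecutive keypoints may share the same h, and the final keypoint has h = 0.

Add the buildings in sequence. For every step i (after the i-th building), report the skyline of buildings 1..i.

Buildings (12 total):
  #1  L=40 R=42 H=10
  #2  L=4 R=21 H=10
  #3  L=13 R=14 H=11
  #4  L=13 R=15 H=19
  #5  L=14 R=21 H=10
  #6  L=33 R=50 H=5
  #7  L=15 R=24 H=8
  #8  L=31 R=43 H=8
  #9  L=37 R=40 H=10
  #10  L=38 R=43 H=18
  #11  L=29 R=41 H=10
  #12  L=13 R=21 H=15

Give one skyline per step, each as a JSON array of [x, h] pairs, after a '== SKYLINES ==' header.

== SKYLINES ==
[[40,10],[42,0]]
[[4,10],[21,0],[40,10],[42,0]]
[[4,10],[13,11],[14,10],[21,0],[40,10],[42,0]]
[[4,10],[13,19],[15,10],[21,0],[40,10],[42,0]]
[[4,10],[13,19],[15,10],[21,0],[40,10],[42,0]]
[[4,10],[13,19],[15,10],[21,0],[33,5],[40,10],[42,5],[50,0]]
[[4,10],[13,19],[15,10],[21,8],[24,0],[33,5],[40,10],[42,5],[50,0]]
[[4,10],[13,19],[15,10],[21,8],[24,0],[31,8],[40,10],[42,8],[43,5],[50,0]]
[[4,10],[13,19],[15,10],[21,8],[24,0],[31,8],[37,10],[42,8],[43,5],[50,0]]
[[4,10],[13,19],[15,10],[21,8],[24,0],[31,8],[37,10],[38,18],[43,5],[50,0]]
[[4,10],[13,19],[15,10],[21,8],[24,0],[29,10],[38,18],[43,5],[50,0]]
[[4,10],[13,19],[15,15],[21,8],[24,0],[29,10],[38,18],[43,5],[50,0]]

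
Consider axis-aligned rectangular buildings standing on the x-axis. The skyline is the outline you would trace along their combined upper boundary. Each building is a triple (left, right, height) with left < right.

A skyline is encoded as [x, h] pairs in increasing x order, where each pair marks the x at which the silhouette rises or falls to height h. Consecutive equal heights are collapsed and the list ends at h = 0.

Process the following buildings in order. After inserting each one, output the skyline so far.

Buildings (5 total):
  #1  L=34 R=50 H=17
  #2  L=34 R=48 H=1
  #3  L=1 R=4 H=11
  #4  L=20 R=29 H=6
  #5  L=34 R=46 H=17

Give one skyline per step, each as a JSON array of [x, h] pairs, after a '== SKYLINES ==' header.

== SKYLINES ==
[[34,17],[50,0]]
[[34,17],[50,0]]
[[1,11],[4,0],[34,17],[50,0]]
[[1,11],[4,0],[20,6],[29,0],[34,17],[50,0]]
[[1,11],[4,0],[20,6],[29,0],[34,17],[50,0]]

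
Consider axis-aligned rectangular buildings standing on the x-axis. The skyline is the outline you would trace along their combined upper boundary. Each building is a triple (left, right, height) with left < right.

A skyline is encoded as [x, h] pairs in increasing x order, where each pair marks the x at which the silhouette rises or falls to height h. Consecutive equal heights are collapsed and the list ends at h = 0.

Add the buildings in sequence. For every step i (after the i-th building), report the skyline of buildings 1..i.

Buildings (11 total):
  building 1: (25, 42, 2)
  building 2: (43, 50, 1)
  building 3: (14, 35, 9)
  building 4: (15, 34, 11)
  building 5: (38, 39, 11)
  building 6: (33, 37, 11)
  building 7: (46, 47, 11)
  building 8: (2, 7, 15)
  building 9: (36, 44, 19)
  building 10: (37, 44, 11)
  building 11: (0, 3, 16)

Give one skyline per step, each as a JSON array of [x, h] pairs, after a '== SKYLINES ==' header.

== SKYLINES ==
[[25,2],[42,0]]
[[25,2],[42,0],[43,1],[50,0]]
[[14,9],[35,2],[42,0],[43,1],[50,0]]
[[14,9],[15,11],[34,9],[35,2],[42,0],[43,1],[50,0]]
[[14,9],[15,11],[34,9],[35,2],[38,11],[39,2],[42,0],[43,1],[50,0]]
[[14,9],[15,11],[37,2],[38,11],[39,2],[42,0],[43,1],[50,0]]
[[14,9],[15,11],[37,2],[38,11],[39,2],[42,0],[43,1],[46,11],[47,1],[50,0]]
[[2,15],[7,0],[14,9],[15,11],[37,2],[38,11],[39,2],[42,0],[43,1],[46,11],[47,1],[50,0]]
[[2,15],[7,0],[14,9],[15,11],[36,19],[44,1],[46,11],[47,1],[50,0]]
[[2,15],[7,0],[14,9],[15,11],[36,19],[44,1],[46,11],[47,1],[50,0]]
[[0,16],[3,15],[7,0],[14,9],[15,11],[36,19],[44,1],[46,11],[47,1],[50,0]]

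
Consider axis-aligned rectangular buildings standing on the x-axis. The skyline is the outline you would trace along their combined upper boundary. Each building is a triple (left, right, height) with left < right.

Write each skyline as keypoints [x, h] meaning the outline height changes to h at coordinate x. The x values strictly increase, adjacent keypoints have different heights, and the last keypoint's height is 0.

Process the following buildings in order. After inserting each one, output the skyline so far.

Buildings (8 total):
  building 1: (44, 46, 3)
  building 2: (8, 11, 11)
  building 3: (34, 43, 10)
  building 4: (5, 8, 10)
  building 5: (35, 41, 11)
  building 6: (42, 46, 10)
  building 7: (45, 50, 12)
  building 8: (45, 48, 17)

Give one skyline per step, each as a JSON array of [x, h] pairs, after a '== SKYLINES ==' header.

== SKYLINES ==
[[44,3],[46,0]]
[[8,11],[11,0],[44,3],[46,0]]
[[8,11],[11,0],[34,10],[43,0],[44,3],[46,0]]
[[5,10],[8,11],[11,0],[34,10],[43,0],[44,3],[46,0]]
[[5,10],[8,11],[11,0],[34,10],[35,11],[41,10],[43,0],[44,3],[46,0]]
[[5,10],[8,11],[11,0],[34,10],[35,11],[41,10],[46,0]]
[[5,10],[8,11],[11,0],[34,10],[35,11],[41,10],[45,12],[50,0]]
[[5,10],[8,11],[11,0],[34,10],[35,11],[41,10],[45,17],[48,12],[50,0]]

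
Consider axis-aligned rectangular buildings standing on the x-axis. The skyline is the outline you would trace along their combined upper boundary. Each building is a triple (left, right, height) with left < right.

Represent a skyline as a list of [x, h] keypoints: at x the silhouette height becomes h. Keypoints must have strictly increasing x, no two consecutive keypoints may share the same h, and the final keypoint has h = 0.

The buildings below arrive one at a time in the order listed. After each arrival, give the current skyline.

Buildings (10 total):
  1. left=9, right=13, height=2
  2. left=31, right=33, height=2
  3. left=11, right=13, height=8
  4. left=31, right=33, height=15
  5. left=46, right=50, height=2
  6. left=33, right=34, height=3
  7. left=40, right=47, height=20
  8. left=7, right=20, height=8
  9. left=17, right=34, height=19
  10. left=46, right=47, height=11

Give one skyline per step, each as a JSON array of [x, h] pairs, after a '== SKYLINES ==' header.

== SKYLINES ==
[[9,2],[13,0]]
[[9,2],[13,0],[31,2],[33,0]]
[[9,2],[11,8],[13,0],[31,2],[33,0]]
[[9,2],[11,8],[13,0],[31,15],[33,0]]
[[9,2],[11,8],[13,0],[31,15],[33,0],[46,2],[50,0]]
[[9,2],[11,8],[13,0],[31,15],[33,3],[34,0],[46,2],[50,0]]
[[9,2],[11,8],[13,0],[31,15],[33,3],[34,0],[40,20],[47,2],[50,0]]
[[7,8],[20,0],[31,15],[33,3],[34,0],[40,20],[47,2],[50,0]]
[[7,8],[17,19],[34,0],[40,20],[47,2],[50,0]]
[[7,8],[17,19],[34,0],[40,20],[47,2],[50,0]]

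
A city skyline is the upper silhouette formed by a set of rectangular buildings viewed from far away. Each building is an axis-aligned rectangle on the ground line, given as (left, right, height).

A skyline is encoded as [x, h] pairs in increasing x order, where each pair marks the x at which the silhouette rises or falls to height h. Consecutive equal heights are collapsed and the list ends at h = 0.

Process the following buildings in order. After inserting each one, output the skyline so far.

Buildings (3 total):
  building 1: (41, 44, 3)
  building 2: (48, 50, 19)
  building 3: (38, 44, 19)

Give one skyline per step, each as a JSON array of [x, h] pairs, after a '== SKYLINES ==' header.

== SKYLINES ==
[[41,3],[44,0]]
[[41,3],[44,0],[48,19],[50,0]]
[[38,19],[44,0],[48,19],[50,0]]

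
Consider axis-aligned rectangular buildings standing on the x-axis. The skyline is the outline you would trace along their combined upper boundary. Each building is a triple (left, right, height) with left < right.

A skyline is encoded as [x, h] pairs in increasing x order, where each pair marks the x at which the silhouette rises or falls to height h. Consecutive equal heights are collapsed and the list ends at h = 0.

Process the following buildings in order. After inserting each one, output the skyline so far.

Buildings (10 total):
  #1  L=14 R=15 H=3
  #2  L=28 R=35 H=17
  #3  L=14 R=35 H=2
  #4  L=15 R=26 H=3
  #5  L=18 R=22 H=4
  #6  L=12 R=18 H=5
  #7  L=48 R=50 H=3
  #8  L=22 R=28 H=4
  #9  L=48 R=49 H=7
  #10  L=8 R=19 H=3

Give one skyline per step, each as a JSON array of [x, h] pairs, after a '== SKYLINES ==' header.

== SKYLINES ==
[[14,3],[15,0]]
[[14,3],[15,0],[28,17],[35,0]]
[[14,3],[15,2],[28,17],[35,0]]
[[14,3],[26,2],[28,17],[35,0]]
[[14,3],[18,4],[22,3],[26,2],[28,17],[35,0]]
[[12,5],[18,4],[22,3],[26,2],[28,17],[35,0]]
[[12,5],[18,4],[22,3],[26,2],[28,17],[35,0],[48,3],[50,0]]
[[12,5],[18,4],[28,17],[35,0],[48,3],[50,0]]
[[12,5],[18,4],[28,17],[35,0],[48,7],[49,3],[50,0]]
[[8,3],[12,5],[18,4],[28,17],[35,0],[48,7],[49,3],[50,0]]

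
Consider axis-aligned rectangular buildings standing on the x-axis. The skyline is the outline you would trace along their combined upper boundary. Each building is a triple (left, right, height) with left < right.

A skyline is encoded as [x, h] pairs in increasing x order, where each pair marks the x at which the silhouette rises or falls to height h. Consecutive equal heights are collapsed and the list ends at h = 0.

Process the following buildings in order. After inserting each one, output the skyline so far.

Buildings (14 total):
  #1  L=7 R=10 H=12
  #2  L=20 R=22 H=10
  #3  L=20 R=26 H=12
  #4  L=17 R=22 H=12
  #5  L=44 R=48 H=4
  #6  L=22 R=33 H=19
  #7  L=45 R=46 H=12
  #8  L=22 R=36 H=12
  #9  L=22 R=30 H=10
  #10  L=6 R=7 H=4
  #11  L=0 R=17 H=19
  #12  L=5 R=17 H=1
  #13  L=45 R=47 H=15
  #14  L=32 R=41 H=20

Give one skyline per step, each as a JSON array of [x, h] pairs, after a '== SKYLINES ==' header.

== SKYLINES ==
[[7,12],[10,0]]
[[7,12],[10,0],[20,10],[22,0]]
[[7,12],[10,0],[20,12],[26,0]]
[[7,12],[10,0],[17,12],[26,0]]
[[7,12],[10,0],[17,12],[26,0],[44,4],[48,0]]
[[7,12],[10,0],[17,12],[22,19],[33,0],[44,4],[48,0]]
[[7,12],[10,0],[17,12],[22,19],[33,0],[44,4],[45,12],[46,4],[48,0]]
[[7,12],[10,0],[17,12],[22,19],[33,12],[36,0],[44,4],[45,12],[46,4],[48,0]]
[[7,12],[10,0],[17,12],[22,19],[33,12],[36,0],[44,4],[45,12],[46,4],[48,0]]
[[6,4],[7,12],[10,0],[17,12],[22,19],[33,12],[36,0],[44,4],[45,12],[46,4],[48,0]]
[[0,19],[17,12],[22,19],[33,12],[36,0],[44,4],[45,12],[46,4],[48,0]]
[[0,19],[17,12],[22,19],[33,12],[36,0],[44,4],[45,12],[46,4],[48,0]]
[[0,19],[17,12],[22,19],[33,12],[36,0],[44,4],[45,15],[47,4],[48,0]]
[[0,19],[17,12],[22,19],[32,20],[41,0],[44,4],[45,15],[47,4],[48,0]]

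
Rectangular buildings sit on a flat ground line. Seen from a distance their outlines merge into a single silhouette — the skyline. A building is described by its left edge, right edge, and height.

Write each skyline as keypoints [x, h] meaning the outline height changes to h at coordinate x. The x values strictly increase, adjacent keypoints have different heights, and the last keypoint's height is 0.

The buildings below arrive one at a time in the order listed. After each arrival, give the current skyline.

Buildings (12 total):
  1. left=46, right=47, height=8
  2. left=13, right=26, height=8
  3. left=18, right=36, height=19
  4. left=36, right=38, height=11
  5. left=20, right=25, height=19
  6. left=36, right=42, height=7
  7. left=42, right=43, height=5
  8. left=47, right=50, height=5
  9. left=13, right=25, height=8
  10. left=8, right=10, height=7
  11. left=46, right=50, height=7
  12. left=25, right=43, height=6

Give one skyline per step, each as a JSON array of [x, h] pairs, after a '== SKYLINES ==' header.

== SKYLINES ==
[[46,8],[47,0]]
[[13,8],[26,0],[46,8],[47,0]]
[[13,8],[18,19],[36,0],[46,8],[47,0]]
[[13,8],[18,19],[36,11],[38,0],[46,8],[47,0]]
[[13,8],[18,19],[36,11],[38,0],[46,8],[47,0]]
[[13,8],[18,19],[36,11],[38,7],[42,0],[46,8],[47,0]]
[[13,8],[18,19],[36,11],[38,7],[42,5],[43,0],[46,8],[47,0]]
[[13,8],[18,19],[36,11],[38,7],[42,5],[43,0],[46,8],[47,5],[50,0]]
[[13,8],[18,19],[36,11],[38,7],[42,5],[43,0],[46,8],[47,5],[50,0]]
[[8,7],[10,0],[13,8],[18,19],[36,11],[38,7],[42,5],[43,0],[46,8],[47,5],[50,0]]
[[8,7],[10,0],[13,8],[18,19],[36,11],[38,7],[42,5],[43,0],[46,8],[47,7],[50,0]]
[[8,7],[10,0],[13,8],[18,19],[36,11],[38,7],[42,6],[43,0],[46,8],[47,7],[50,0]]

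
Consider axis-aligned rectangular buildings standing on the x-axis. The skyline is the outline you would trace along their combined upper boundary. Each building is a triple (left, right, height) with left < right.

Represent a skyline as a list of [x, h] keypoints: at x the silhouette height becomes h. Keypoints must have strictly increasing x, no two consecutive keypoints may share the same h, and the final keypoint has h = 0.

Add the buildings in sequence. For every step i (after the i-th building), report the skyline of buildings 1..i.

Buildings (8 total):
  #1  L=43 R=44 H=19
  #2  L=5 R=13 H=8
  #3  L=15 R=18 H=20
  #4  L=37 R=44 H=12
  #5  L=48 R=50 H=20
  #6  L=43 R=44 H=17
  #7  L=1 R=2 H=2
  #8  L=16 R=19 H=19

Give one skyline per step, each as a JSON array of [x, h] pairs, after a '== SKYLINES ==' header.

== SKYLINES ==
[[43,19],[44,0]]
[[5,8],[13,0],[43,19],[44,0]]
[[5,8],[13,0],[15,20],[18,0],[43,19],[44,0]]
[[5,8],[13,0],[15,20],[18,0],[37,12],[43,19],[44,0]]
[[5,8],[13,0],[15,20],[18,0],[37,12],[43,19],[44,0],[48,20],[50,0]]
[[5,8],[13,0],[15,20],[18,0],[37,12],[43,19],[44,0],[48,20],[50,0]]
[[1,2],[2,0],[5,8],[13,0],[15,20],[18,0],[37,12],[43,19],[44,0],[48,20],[50,0]]
[[1,2],[2,0],[5,8],[13,0],[15,20],[18,19],[19,0],[37,12],[43,19],[44,0],[48,20],[50,0]]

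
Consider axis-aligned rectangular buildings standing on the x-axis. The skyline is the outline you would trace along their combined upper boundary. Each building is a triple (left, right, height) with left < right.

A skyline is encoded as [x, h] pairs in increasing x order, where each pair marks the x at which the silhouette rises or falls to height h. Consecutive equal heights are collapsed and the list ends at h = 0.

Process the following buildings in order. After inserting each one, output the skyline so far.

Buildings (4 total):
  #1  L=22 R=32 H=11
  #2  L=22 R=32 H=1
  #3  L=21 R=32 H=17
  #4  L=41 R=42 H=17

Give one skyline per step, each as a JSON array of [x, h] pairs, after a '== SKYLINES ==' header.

== SKYLINES ==
[[22,11],[32,0]]
[[22,11],[32,0]]
[[21,17],[32,0]]
[[21,17],[32,0],[41,17],[42,0]]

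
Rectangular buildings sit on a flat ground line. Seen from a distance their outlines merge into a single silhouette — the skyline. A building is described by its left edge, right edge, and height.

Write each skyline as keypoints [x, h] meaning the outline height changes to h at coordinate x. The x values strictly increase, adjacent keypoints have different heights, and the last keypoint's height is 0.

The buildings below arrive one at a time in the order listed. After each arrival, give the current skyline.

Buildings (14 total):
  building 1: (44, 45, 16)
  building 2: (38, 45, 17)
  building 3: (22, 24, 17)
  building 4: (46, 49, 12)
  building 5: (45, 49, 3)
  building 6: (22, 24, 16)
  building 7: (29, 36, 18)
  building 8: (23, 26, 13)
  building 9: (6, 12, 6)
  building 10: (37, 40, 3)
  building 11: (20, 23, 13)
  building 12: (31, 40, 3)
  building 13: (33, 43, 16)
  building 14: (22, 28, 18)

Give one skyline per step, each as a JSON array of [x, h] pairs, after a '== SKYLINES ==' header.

== SKYLINES ==
[[44,16],[45,0]]
[[38,17],[45,0]]
[[22,17],[24,0],[38,17],[45,0]]
[[22,17],[24,0],[38,17],[45,0],[46,12],[49,0]]
[[22,17],[24,0],[38,17],[45,3],[46,12],[49,0]]
[[22,17],[24,0],[38,17],[45,3],[46,12],[49,0]]
[[22,17],[24,0],[29,18],[36,0],[38,17],[45,3],[46,12],[49,0]]
[[22,17],[24,13],[26,0],[29,18],[36,0],[38,17],[45,3],[46,12],[49,0]]
[[6,6],[12,0],[22,17],[24,13],[26,0],[29,18],[36,0],[38,17],[45,3],[46,12],[49,0]]
[[6,6],[12,0],[22,17],[24,13],[26,0],[29,18],[36,0],[37,3],[38,17],[45,3],[46,12],[49,0]]
[[6,6],[12,0],[20,13],[22,17],[24,13],[26,0],[29,18],[36,0],[37,3],[38,17],[45,3],[46,12],[49,0]]
[[6,6],[12,0],[20,13],[22,17],[24,13],[26,0],[29,18],[36,3],[38,17],[45,3],[46,12],[49,0]]
[[6,6],[12,0],[20,13],[22,17],[24,13],[26,0],[29,18],[36,16],[38,17],[45,3],[46,12],[49,0]]
[[6,6],[12,0],[20,13],[22,18],[28,0],[29,18],[36,16],[38,17],[45,3],[46,12],[49,0]]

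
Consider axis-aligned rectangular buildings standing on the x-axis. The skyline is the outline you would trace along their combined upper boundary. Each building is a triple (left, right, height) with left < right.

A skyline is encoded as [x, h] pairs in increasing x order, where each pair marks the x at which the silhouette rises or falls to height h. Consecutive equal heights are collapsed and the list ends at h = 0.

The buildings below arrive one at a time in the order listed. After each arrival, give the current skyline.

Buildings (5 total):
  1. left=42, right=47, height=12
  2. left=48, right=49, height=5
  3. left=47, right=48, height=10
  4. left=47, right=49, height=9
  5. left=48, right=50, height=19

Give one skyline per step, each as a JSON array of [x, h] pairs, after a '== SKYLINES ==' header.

== SKYLINES ==
[[42,12],[47,0]]
[[42,12],[47,0],[48,5],[49,0]]
[[42,12],[47,10],[48,5],[49,0]]
[[42,12],[47,10],[48,9],[49,0]]
[[42,12],[47,10],[48,19],[50,0]]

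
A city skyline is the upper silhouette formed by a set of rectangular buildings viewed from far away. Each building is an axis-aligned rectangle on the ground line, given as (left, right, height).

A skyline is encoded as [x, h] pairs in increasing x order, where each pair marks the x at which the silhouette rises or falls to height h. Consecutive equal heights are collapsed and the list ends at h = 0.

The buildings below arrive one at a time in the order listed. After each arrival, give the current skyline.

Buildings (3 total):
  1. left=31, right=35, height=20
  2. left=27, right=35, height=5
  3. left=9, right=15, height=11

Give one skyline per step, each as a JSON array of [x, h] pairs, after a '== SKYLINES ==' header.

== SKYLINES ==
[[31,20],[35,0]]
[[27,5],[31,20],[35,0]]
[[9,11],[15,0],[27,5],[31,20],[35,0]]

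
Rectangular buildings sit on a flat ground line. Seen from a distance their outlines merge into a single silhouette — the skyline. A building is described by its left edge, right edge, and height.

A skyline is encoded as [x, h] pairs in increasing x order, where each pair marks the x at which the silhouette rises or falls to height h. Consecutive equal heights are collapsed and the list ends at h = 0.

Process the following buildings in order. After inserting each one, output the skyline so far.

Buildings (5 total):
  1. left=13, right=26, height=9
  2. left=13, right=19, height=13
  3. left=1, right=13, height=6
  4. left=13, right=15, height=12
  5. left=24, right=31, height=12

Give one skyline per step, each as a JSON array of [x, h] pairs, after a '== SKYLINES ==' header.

== SKYLINES ==
[[13,9],[26,0]]
[[13,13],[19,9],[26,0]]
[[1,6],[13,13],[19,9],[26,0]]
[[1,6],[13,13],[19,9],[26,0]]
[[1,6],[13,13],[19,9],[24,12],[31,0]]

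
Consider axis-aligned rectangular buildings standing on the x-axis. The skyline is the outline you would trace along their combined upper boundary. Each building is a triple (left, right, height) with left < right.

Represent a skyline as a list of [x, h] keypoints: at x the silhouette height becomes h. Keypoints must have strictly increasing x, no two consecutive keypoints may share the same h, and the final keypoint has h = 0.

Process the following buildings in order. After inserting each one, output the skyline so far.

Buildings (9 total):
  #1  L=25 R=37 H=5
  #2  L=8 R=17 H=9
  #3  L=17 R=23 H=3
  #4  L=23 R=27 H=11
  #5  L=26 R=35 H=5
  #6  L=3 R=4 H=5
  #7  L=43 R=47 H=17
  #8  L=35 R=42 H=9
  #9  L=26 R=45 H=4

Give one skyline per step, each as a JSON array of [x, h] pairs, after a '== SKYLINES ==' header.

== SKYLINES ==
[[25,5],[37,0]]
[[8,9],[17,0],[25,5],[37,0]]
[[8,9],[17,3],[23,0],[25,5],[37,0]]
[[8,9],[17,3],[23,11],[27,5],[37,0]]
[[8,9],[17,3],[23,11],[27,5],[37,0]]
[[3,5],[4,0],[8,9],[17,3],[23,11],[27,5],[37,0]]
[[3,5],[4,0],[8,9],[17,3],[23,11],[27,5],[37,0],[43,17],[47,0]]
[[3,5],[4,0],[8,9],[17,3],[23,11],[27,5],[35,9],[42,0],[43,17],[47,0]]
[[3,5],[4,0],[8,9],[17,3],[23,11],[27,5],[35,9],[42,4],[43,17],[47,0]]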